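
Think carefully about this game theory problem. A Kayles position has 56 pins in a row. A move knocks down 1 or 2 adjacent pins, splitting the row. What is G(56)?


Kayles: a move removes 1 or 2 adjacent pins from a contiguous row.
Removing pins from a row of k leaves two independent rows (a, b) with a + b = k - 1 (one pin) or a + b = k - 2 (two pins); an end removal gives a = 0.
By Sprague-Grundy, G(k) = mex{ G(a) XOR G(b) } over all these splits. G(0) = 0.
G(1): splits (0,0):0^0=0 -> mex({0}) = 1
G(2): splits (0,1):0^1=1 (0,0):0^0=0 -> mex({0, 1}) = 2
G(3): splits (0,2):0^2=2 (1,1):1^1=0 (0,1):0^1=1 -> mex({0, 1, 2}) = 3
G(4): splits (0,3):0^3=3 (1,2):1^2=3 (0,2):0^2=2 (1,1):1^1=0 -> mex({0, 2, 3}) = 1
G(5): splits (0,4):0^1=1 (1,3):1^3=2 (2,2):2^2=0 (0,3):0^3=3 (1,2):1^2=3 -> mex({0, 1, 2, 3}) = 4
G(6) = mex({0, 1, 2, 4}) = 3
G(7) = mex({0, 1, 3, 4, 5}) = 2
G(8) = mex({0, 2, 3, 5, 6}) = 1
G(9) = mex({0, 1, 2, 3, 6, 7}) = 4
G(10) = mex({0, 1, 3, 4, 5, 7}) = 2
G(11) = mex({0, 1, 2, 3, 4, 5}) = 6
G(12) = mex({0, 1, 2, 3, 5, 6, 7}) = 4
G(13) = mex({0, 2, 3, 4, 6, 7}) = 1
G(14) = mex({0, 1, 4, 5, 6, 7}) = 2
G(15) = mex({0, 1, 2, 3, 4, 5, 6}) = 7
G(16) = mex({0, 2, 3, 5, 6, 7}) = 1
G(17) = mex({0, 1, 2, 3, 5, 6, 7}) = 4
G(18) = mex({0, 1, 2, 4, 5, 6}) = 3
G(19) = mex({0, 1, 3, 4, 5, 7}) = 2
G(20) = mex({0, 2, 3, 4, 5, 6, 7}) = 1
G(21) = mex({0, 1, 2, 3, 5, 6, 7}) = 4
G(22) = mex({0, 1, 2, 3, 4, 5, 7}) = 6
G(23) = mex({0, 1, 2, 3, 4, 5, 6}) = 7
G(24) = mex({0, 1, 2, 3, 5, 6, 7}) = 4
G(25) = mex({0, 2, 3, 4, 6, 7}) = 1
G(26) = mex({0, 1, 3, 4, 5, 6, 7}) = 2
G(27) = mex({0, 1, 2, 3, 4, 5, 6, 7}) = 8
G(28) = mex({0, 1, 2, 3, 4, 6, 7, 8}) = 5
G(29) = mex({0, 1, 2, 3, 5, 6, 7, 8, 9}) = 4
G(30) = mex({0, 1, 2, 3, 4, 5, 6, 9, 10}) = 7
G(31) = mex({0, 1, 3, 4, 5, 7, 10, 11}) = 2
G(32) = mex({0, 2, 3, 4, 5, 6, 7, 9, 11}) = 1
G(33) = mex({0, 1, 2, 3, 4, 5, 6, 7, 9, 12}) = 8
G(34) = mex({0, 1, 2, 3, 4, 5, 7, 8, 11, 12}) = 6
G(35) = mex({0, 1, 2, 3, 4, 5, 6, 8, 9, 10, 11}) = 7
G(36) = mex({0, 1, 2, 3, 5, 6, 7, 9, 10}) = 4
G(37) = mex({0, 2, 3, 4, 6, 7, 9, 10, 11, 12}) = 1
G(38) = mex({0, 1, 3, 4, 5, 6, 7, 9, 10, 11, 12}) = 2
G(39) = mex({0, 1, 2, 4, 5, 6, 7, 9, 10, 12, 14}) = 3
G(40) = mex({0, 2, 3, 4, 6, 7, 11, 12, 14}) = 1
G(41) = mex({0, 1, 2, 3, 5, 6, 7, 9, 10, 11, 12}) = 4
G(42) = mex({0, 1, 2, 3, 4, 5, 6, 9, 10}) = 7
G(43) = mex({0, 1, 3, 4, 5, 7, 9, 10, 12, 15}) = 2
G(44) = mex({0, 2, 3, 4, 5, 6, 7, 9, 10, 12, 15}) = 1
G(45) = mex({0, 1, 2, 3, 4, 5, 6, 7, 9, 10, 12, 14}) = 8
G(46) = mex({0, 1, 3, 4, 5, 7, 8, 11, 12, 14}) = 2
G(47) = mex({0, 1, 2, 3, 4, 5, 6, 8, 9, 10, 11, 12}) = 7
G(48) = mex({0, 1, 2, 3, 5, 6, 7, 9, 10}) = 4
G(49) = mex({0, 2, 3, 4, 6, 7, 9, 10, 11, 12, 15}) = 1
G(50) = mex({0, 1, 4, 5, 6, 7, 9, 11, 12, 14, 15}) = 2
G(51) = mex({0, 1, 2, 3, 4, 5, 6, 7, 9, 12, 14, 15}) = 8
G(52) = mex({0, 2, 3, 4, 5, 6, 7, 8, 11, 12, 15}) = 1
G(53) = mex({0, 1, 2, 3, 5, 6, 7, 8, 9, 10, 11, 12}) = 4
G(54) = mex({0, 1, 2, 3, 4, 5, 6, 9, 10}) = 7
G(55) = mex({0, 1, 3, 4, 5, 7, 9, 10, 11, 12}) = 2
G(56) = mex({0, 2, 3, 4, 5, 6, 7, 9, 10, 11, 12, 13, 14}) = 1
Therefore G(56) = 1.

1


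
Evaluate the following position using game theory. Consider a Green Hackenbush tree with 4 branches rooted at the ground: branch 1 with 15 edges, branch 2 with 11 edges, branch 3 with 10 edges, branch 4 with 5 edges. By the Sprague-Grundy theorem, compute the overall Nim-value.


The tree has 4 branches from the ground vertex.
In Green Hackenbush, the Nim-value of a simple path of length k is k.
Branch 1: length 15, Nim-value = 15
Branch 2: length 11, Nim-value = 11
Branch 3: length 10, Nim-value = 10
Branch 4: length 5, Nim-value = 5
Total Nim-value = XOR of all branch values:
0 XOR 15 = 15
15 XOR 11 = 4
4 XOR 10 = 14
14 XOR 5 = 11
Nim-value of the tree = 11

11


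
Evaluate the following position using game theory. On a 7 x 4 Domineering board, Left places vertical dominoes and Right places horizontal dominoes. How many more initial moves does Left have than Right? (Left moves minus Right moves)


Board is 7 x 4 (rows x cols).
Left (vertical) placements: (rows-1) * cols = 6 * 4 = 24
Right (horizontal) placements: rows * (cols-1) = 7 * 3 = 21
Advantage = Left - Right = 24 - 21 = 3

3


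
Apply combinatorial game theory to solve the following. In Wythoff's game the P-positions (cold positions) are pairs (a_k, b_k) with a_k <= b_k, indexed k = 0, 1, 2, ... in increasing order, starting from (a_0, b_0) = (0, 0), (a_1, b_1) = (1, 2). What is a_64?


By Wythoff's theorem, a_k = floor(k * phi) and b_k = floor(k * phi^2) = a_k + k, where phi = (1 + sqrt(5))/2 is the golden ratio.
phi = (1 + sqrt(5))/2 = 1.618034
k = 64
k * phi = 64 * 1.618034 = 103.554175
a_64 = floor(k * phi) = 103

103


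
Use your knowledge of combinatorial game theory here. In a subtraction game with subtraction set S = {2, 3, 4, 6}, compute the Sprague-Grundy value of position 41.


The subtraction set is S = {2, 3, 4, 6}.
G(k) = mex{ G(k - s) : s in S, s <= k }. We compute iteratively: G(0) = 0.
G(1) = mex({}) = 0
G(2) = mex({0}) = 1
G(3) = mex({0}) = 1
G(4) = mex({0, 1}) = 2
G(5) = mex({0, 1}) = 2
G(6) = mex({0, 1, 2}) = 3
G(7) = mex({0, 1, 2}) = 3
G(8) = mex({1, 2, 3}) = 0
G(9) = mex({1, 2, 3}) = 0
G(10) = mex({0, 2, 3}) = 1
G(11) = mex({0, 2, 3}) = 1
G(12) = mex({0, 1, 3}) = 2
G(13) = mex({0, 1, 3}) = 2
Observe that G(8)..G(13) = 0, 0, 1, 1, 2, 2 repeats G(0)..G(5) = 0, 0, 1, 1, 2, 2.
For k >= max(S) = 6, G(k) is determined by the previous 6 values G(k-6)..G(k-1); a window of 6 consecutive values has recurred shifted by 8, so by induction G(k + 8) = G(k) for all k >= 0: the sequence is periodic from the start with period 8.
One period: G(0..7) = 0, 0, 1, 1, 2, 2, 3, 3.
41 mod 8 = 1, so G(41) = G(1) = 0.

0


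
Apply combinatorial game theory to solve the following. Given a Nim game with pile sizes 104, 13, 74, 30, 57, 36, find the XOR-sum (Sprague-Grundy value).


We need the XOR (exclusive or) of all pile sizes.
After XOR-ing pile 1 (size 104): 0 XOR 104 = 104
After XOR-ing pile 2 (size 13): 104 XOR 13 = 101
After XOR-ing pile 3 (size 74): 101 XOR 74 = 47
After XOR-ing pile 4 (size 30): 47 XOR 30 = 49
After XOR-ing pile 5 (size 57): 49 XOR 57 = 8
After XOR-ing pile 6 (size 36): 8 XOR 36 = 44
The Nim-value of this position is 44.

44


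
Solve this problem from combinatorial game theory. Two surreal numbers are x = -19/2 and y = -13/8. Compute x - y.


x = -19/2, y = -13/8
Converting to common denominator: 8
x = -76/8, y = -13/8
x - y = -19/2 - -13/8 = -63/8

-63/8


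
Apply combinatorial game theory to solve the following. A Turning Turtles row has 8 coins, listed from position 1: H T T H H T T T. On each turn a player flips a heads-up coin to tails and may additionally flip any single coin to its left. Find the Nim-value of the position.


Coins: H T T H H T T T
Key fact: a single head at position k behaves exactly like a Nim heap of size k (turning it to T and optionally flipping a coin at j < k corresponds to moving the heap from k to j, or to 0), and heads combine as a disjunctive sum (two heads at the same place would cancel, matching j XOR j = 0). So the Nim-value is the XOR of the 1-indexed positions of the heads.
Face-up positions (1-indexed): [1, 4, 5]
XOR 0 with 1: 0 XOR 1 = 1
XOR 1 with 4: 1 XOR 4 = 5
XOR 5 with 5: 5 XOR 5 = 0
Nim-value = 0

0


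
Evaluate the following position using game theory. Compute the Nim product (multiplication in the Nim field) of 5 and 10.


Nim multiplication is bilinear over XOR: (u XOR v) * w = (u*w) XOR (v*w).
So we split each operand into its bit components and XOR the pairwise Nim products.
5 = 1 + 4 (as XOR of powers of 2).
10 = 2 + 8 (as XOR of powers of 2).
Using the standard Nim-product table on single bits:
  2*2 = 3,   2*4 = 8,   2*8 = 12,
  4*4 = 6,   4*8 = 11,  8*8 = 13,
and  1*x = x (identity), k*l = l*k (commutative).
Pairwise Nim products:
  1 * 2 = 2
  1 * 8 = 8
  4 * 2 = 8
  4 * 8 = 11
XOR them: 2 XOR 8 XOR 8 XOR 11 = 9.
Result: 5 * 10 = 9 (in Nim).

9


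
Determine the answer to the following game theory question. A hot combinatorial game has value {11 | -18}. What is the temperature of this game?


The game is {11 | -18}, a switch {a | b} with numbers a > b.
Cooling {a | b} by t gives {a - t | b + t}, which stops being hot when a - t = b + t, i.e. at t = (a - b)/2. So the temperature of a switch is (a - b)/2.
Temperature = (Left option - Right option) / 2
= (11 - (-18)) / 2
= 29 / 2
= 29/2

29/2


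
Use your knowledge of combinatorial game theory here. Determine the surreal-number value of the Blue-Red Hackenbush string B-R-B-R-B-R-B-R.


Edges (from ground): B-R-B-R-B-R-B-R
By Berlekamp's sign-expansion rule, a Blue-Red Hackenbush stalk has the value of the surreal number whose sign sequence is the edge sequence with B -> + and R -> -.
Sign sequence: +-+-+-+-
Trace the sign expansion in the surreal number tree, starting from 0:
Edge 1: B (sign +) -> bounds (0, +inf), value = 1
Edge 2: R (sign -) -> bounds (0, 1), value = 1/2
Edge 3: B (sign +) -> bounds (1/2, 1), value = 3/4
Edge 4: R (sign -) -> bounds (1/2, 3/4), value = 5/8
Edge 5: B (sign +) -> bounds (5/8, 3/4), value = 11/16
Edge 6: R (sign -) -> bounds (5/8, 11/16), value = 21/32
Edge 7: B (sign +) -> bounds (21/32, 11/16), value = 43/64
Edge 8: R (sign -) -> bounds (21/32, 43/64), value = 85/128
Game value = 85/128

85/128


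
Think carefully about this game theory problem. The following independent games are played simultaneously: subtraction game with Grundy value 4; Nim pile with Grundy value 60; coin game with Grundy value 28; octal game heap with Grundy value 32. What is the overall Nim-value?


By the Sprague-Grundy theorem, the Grundy value of a sum of games is the XOR of individual Grundy values.
subtraction game: Grundy value = 4. Running XOR: 0 XOR 4 = 4
Nim pile: Grundy value = 60. Running XOR: 4 XOR 60 = 56
coin game: Grundy value = 28. Running XOR: 56 XOR 28 = 36
octal game heap: Grundy value = 32. Running XOR: 36 XOR 32 = 4
The combined Grundy value is 4.

4


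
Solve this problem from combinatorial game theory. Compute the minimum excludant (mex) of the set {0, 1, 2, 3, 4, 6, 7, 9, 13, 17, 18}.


Set = {0, 1, 2, 3, 4, 6, 7, 9, 13, 17, 18}
0 is in the set.
1 is in the set.
2 is in the set.
3 is in the set.
4 is in the set.
5 is NOT in the set. This is the mex.
mex = 5

5


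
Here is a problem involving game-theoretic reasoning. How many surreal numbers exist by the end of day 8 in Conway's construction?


Day 0: {|} = 0 is born. Count = 1.
Day n: the number of surreal numbers born by day n is 2^(n+1) - 1.
By day 0: 2^1 - 1 = 1
By day 1: 2^2 - 1 = 3
By day 2: 2^3 - 1 = 7
By day 3: 2^4 - 1 = 15
By day 4: 2^5 - 1 = 31
By day 5: 2^6 - 1 = 63
By day 6: 2^7 - 1 = 127
By day 7: 2^8 - 1 = 255
By day 8: 2^9 - 1 = 511
By day 8: 511 surreal numbers.

511


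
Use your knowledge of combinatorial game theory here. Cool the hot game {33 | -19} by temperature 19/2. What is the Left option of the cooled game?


Original game: {33 | -19} (a switch {a | b} with a > b).
Cooling by t (for t below the temperature (a - b)/2 = 26) taxes each move by t: {a | b} cooled by t is {a - t | b + t}.
Cooling amount: t = 19/2
Cooled Left option: 33 - 19/2 = 47/2
Cooled Right option: -19 + 19/2 = -19/2
Cooled game: {47/2 | -19/2}
Left option = 47/2

47/2


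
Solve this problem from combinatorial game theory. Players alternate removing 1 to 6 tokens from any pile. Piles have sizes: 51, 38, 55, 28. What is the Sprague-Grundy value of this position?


Subtraction set: {1, 2, 3, 4, 5, 6}
For this subtraction set, G(n) = n mod 7 (period = max + 1 = 7).
Pile 1 (size 51): G(51) = 51 mod 7 = 2
Pile 2 (size 38): G(38) = 38 mod 7 = 3
Pile 3 (size 55): G(55) = 55 mod 7 = 6
Pile 4 (size 28): G(28) = 28 mod 7 = 0
Total Grundy value = XOR of all: 2 XOR 3 XOR 6 XOR 0 = 7

7


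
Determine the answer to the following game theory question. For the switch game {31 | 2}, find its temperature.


The game is {31 | 2}, a switch {a | b} with numbers a > b.
Cooling {a | b} by t gives {a - t | b + t}, which stops being hot when a - t = b + t, i.e. at t = (a - b)/2. So the temperature of a switch is (a - b)/2.
Temperature = (Left option - Right option) / 2
= (31 - (2)) / 2
= 29 / 2
= 29/2

29/2


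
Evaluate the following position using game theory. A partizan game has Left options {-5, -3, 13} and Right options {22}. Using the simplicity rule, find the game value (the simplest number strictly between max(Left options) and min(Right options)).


Left options: {-5, -3, 13}, max = 13
Right options: {22}, min = 22
All options are numbers and max(Left) < min(Right), so by the simplicity theorem the value is the simplest (earliest-born) number strictly between 13 and 22.
Integers 14 through 21 all lie strictly between 13 and 22.
Among integers, the simplest (lowest birthday = smallest |n|; 0 is born on day 0, +-n on day n) is 14.
No non-integer in the interval can be simpler: if x is a non-integer in the interval, then floor(x) or ceil(x) also lies in the interval (the interval contains an integer), and both are proper prefixes of x's sign expansion, i.e. born earlier. So the game value is 14.
Game value = 14

14


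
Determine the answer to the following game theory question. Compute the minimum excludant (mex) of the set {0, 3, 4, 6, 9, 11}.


Set = {0, 3, 4, 6, 9, 11}
0 is in the set.
1 is NOT in the set. This is the mex.
mex = 1

1


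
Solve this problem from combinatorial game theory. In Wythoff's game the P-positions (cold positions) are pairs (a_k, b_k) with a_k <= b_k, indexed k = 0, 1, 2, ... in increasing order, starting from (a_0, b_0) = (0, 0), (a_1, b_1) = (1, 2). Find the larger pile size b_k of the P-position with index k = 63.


By Wythoff's theorem, a_k = floor(k * phi) and b_k = floor(k * phi^2) = a_k + k, where phi = (1 + sqrt(5))/2 is the golden ratio.
phi = (1 + sqrt(5))/2 = 1.618034
phi^2 = phi + 1 = 2.618034
k = 63
k * phi^2 = 63 * 2.618034 = 164.936141
b_63 = floor(k * phi^2) = 164 (check: a_63 + k = 101 + 63 = 164)

164


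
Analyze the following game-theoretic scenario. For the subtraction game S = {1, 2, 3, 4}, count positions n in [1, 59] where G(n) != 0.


Subtraction set S = {1, 2, 3, 4}, so G(n) = n mod 5.
G(n) = 0 when n is a multiple of 5.
Multiples of 5 in [1, 59]: 11
N-positions (nonzero Grundy) = 59 - 11 = 48

48


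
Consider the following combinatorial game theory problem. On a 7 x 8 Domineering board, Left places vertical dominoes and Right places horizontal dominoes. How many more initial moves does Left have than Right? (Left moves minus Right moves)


Board is 7 x 8 (rows x cols).
Left (vertical) placements: (rows-1) * cols = 6 * 8 = 48
Right (horizontal) placements: rows * (cols-1) = 7 * 7 = 49
Advantage = Left - Right = 48 - 49 = -1

-1


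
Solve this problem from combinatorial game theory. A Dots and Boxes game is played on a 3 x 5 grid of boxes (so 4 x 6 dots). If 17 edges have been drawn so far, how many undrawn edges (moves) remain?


Grid: 3 x 5 boxes, i.e. 4 rows and 6 columns of dots.
Horizontal edges: (rows + 1) * cols = 4 * 5 = 20
Vertical edges: rows * (cols + 1) = 3 * 6 = 18
Total edges: 20 + 18 = 38
Edges drawn: 17
Remaining: 38 - 17 = 21

21


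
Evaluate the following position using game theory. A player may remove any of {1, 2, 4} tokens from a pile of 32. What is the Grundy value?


The subtraction set is S = {1, 2, 4}.
G(k) = mex{ G(k - s) : s in S, s <= k }. We compute iteratively: G(0) = 0.
G(1) = mex({0}) = 1
G(2) = mex({0, 1}) = 2
G(3) = mex({1, 2}) = 0
G(4) = mex({0, 2}) = 1
G(5) = mex({0, 1}) = 2
G(6) = mex({1, 2}) = 0
Observe that G(3)..G(6) = 0, 1, 2, 0 repeats G(0)..G(3) = 0, 1, 2, 0.
For k >= max(S) = 4, G(k) is determined by the previous 4 values G(k-4)..G(k-1); a window of 4 consecutive values has recurred shifted by 3, so by induction G(k + 3) = G(k) for all k >= 0: the sequence is periodic from the start with period 3.
One period: G(0..2) = 0, 1, 2.
32 mod 3 = 2, so G(32) = G(2) = 2.

2


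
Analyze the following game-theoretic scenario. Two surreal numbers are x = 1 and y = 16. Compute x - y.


x = 1, y = 16
x - y = 1 - 16 = -15

-15


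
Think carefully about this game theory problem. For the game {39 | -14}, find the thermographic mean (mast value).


Game = {39 | -14}, a switch {a | b} with numbers a > b.
Its thermograph has left wall a - t and right wall b + t, which meet at t = (a - b)/2, where both equal (a + b)/2. So the mast (mean value) is at (a + b)/2.
Mean = (39 + (-14))/2 = 25/2 = 25/2

25/2


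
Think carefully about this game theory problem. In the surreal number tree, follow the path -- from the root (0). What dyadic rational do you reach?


Sign expansion: --
Rule: track bounds (lo, hi), initially (-inf, +inf). On '+', the current value becomes lo and we move to the simplest number in (value, hi): value + 1 if hi = +inf, otherwise the midpoint (value + hi)/2. On '-', the current value becomes hi and we move to value - 1 if lo = -inf, otherwise the midpoint (lo + value)/2.
Start at 0.
Step 1: sign = -, move left. Bounds: (-inf, 0). Value = -1
Step 2: sign = -, move left. Bounds: (-inf, -1). Value = -2
The surreal number with sign expansion -- is -2.

-2


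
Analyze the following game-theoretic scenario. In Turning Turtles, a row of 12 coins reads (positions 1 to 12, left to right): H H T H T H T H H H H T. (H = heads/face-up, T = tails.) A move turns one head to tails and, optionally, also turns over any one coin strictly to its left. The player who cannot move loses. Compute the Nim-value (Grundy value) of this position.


Coins: H H T H T H T H H H H T
Key fact: a single head at position k behaves exactly like a Nim heap of size k (turning it to T and optionally flipping a coin at j < k corresponds to moving the heap from k to j, or to 0), and heads combine as a disjunctive sum (two heads at the same place would cancel, matching j XOR j = 0). So the Nim-value is the XOR of the 1-indexed positions of the heads.
Face-up positions (1-indexed): [1, 2, 4, 6, 8, 9, 10, 11]
XOR 0 with 1: 0 XOR 1 = 1
XOR 1 with 2: 1 XOR 2 = 3
XOR 3 with 4: 3 XOR 4 = 7
XOR 7 with 6: 7 XOR 6 = 1
XOR 1 with 8: 1 XOR 8 = 9
XOR 9 with 9: 9 XOR 9 = 0
XOR 0 with 10: 0 XOR 10 = 10
XOR 10 with 11: 10 XOR 11 = 1
Nim-value = 1

1


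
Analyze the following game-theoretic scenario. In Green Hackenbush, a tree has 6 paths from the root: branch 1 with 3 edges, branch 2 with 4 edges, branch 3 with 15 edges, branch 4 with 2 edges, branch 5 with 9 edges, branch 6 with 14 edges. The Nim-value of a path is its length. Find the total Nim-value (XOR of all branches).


The tree has 6 branches from the ground vertex.
In Green Hackenbush, the Nim-value of a simple path of length k is k.
Branch 1: length 3, Nim-value = 3
Branch 2: length 4, Nim-value = 4
Branch 3: length 15, Nim-value = 15
Branch 4: length 2, Nim-value = 2
Branch 5: length 9, Nim-value = 9
Branch 6: length 14, Nim-value = 14
Total Nim-value = XOR of all branch values:
0 XOR 3 = 3
3 XOR 4 = 7
7 XOR 15 = 8
8 XOR 2 = 10
10 XOR 9 = 3
3 XOR 14 = 13
Nim-value of the tree = 13

13


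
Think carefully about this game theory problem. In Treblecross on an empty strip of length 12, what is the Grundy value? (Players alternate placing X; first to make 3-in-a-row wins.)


Treblecross: place X on empty cells; 3-in-a-row wins.
Playing within two cells of an existing X lets the opponent win at once, so sensible play treats the cells i-2..i+2 around each X as dead. The player left with no safe cell loses, so this is a normal-play take-away game on strips of safe cells.
Placing X at cell i (0-indexed) of a strip of k safe cells leaves independent strips of sizes max(0, i-2) and max(0, k-i-3). Hence G(k) = mex{ G(max(0,i-2)) XOR G(max(0,k-i-3)) : 0 <= i < k }, with G(0) = 0.
G(1): splits (0,0):0^0=0 -> mex({0}) = 1
G(2): splits (0,0):0^0=0 -> mex({0}) = 1
G(3): splits (0,0):0^0=0 -> mex({0}) = 1
G(4): splits (0,1):0^1=1 (0,0):0^0=0 -> mex({0, 1}) = 2
G(5): splits (0,2):0^1=1 (0,1):0^1=1 (0,0):0^0=0 -> mex({0, 1}) = 2
G(6) = mex({1}) = 0
G(7) = mex({0, 1, 2}) = 3
G(8) = mex({0, 1, 2}) = 3
G(9) = mex({0, 2}) = 1
G(10) = mex({0, 2, 3}) = 1
G(11) = mex({0, 3}) = 1
G(12) = mex({1, 3}) = 0
Therefore G(12) = 0.

0


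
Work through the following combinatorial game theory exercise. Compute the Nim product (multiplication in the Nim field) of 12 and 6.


Nim multiplication is bilinear over XOR: (u XOR v) * w = (u*w) XOR (v*w).
So we split each operand into its bit components and XOR the pairwise Nim products.
12 = 4 + 8 (as XOR of powers of 2).
6 = 2 + 4 (as XOR of powers of 2).
Using the standard Nim-product table on single bits:
  2*2 = 3,   2*4 = 8,   2*8 = 12,
  4*4 = 6,   4*8 = 11,  8*8 = 13,
and  1*x = x (identity), k*l = l*k (commutative).
Pairwise Nim products:
  4 * 2 = 8
  4 * 4 = 6
  8 * 2 = 12
  8 * 4 = 11
XOR them: 8 XOR 6 XOR 12 XOR 11 = 9.
Result: 12 * 6 = 9 (in Nim).

9


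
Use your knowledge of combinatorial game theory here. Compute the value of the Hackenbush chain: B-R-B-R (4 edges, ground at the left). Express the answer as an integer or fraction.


Edges (from ground): B-R-B-R
By Berlekamp's sign-expansion rule, a Blue-Red Hackenbush stalk has the value of the surreal number whose sign sequence is the edge sequence with B -> + and R -> -.
Sign sequence: +-+-
Trace the sign expansion in the surreal number tree, starting from 0:
Edge 1: B (sign +) -> bounds (0, +inf), value = 1
Edge 2: R (sign -) -> bounds (0, 1), value = 1/2
Edge 3: B (sign +) -> bounds (1/2, 1), value = 3/4
Edge 4: R (sign -) -> bounds (1/2, 3/4), value = 5/8
Game value = 5/8

5/8


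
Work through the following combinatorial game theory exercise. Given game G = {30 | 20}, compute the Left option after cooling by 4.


Original game: {30 | 20} (a switch {a | b} with a > b).
Cooling by t (for t below the temperature (a - b)/2 = 5) taxes each move by t: {a | b} cooled by t is {a - t | b + t}.
Cooling amount: t = 4
Cooled Left option: 30 - 4 = 26
Cooled Right option: 20 + 4 = 24
Cooled game: {26 | 24}
Left option = 26

26


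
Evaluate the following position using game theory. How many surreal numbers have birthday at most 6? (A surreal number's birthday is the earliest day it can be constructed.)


Day 0: {|} = 0 is born. Count = 1.
Day n: the number of surreal numbers born by day n is 2^(n+1) - 1.
By day 0: 2^1 - 1 = 1
By day 1: 2^2 - 1 = 3
By day 2: 2^3 - 1 = 7
By day 3: 2^4 - 1 = 15
By day 4: 2^5 - 1 = 31
By day 5: 2^6 - 1 = 63
By day 6: 2^7 - 1 = 127
By day 6: 127 surreal numbers.

127


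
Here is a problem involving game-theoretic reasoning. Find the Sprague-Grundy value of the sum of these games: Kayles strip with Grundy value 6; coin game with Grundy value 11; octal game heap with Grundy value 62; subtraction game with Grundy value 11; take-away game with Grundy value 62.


By the Sprague-Grundy theorem, the Grundy value of a sum of games is the XOR of individual Grundy values.
Kayles strip: Grundy value = 6. Running XOR: 0 XOR 6 = 6
coin game: Grundy value = 11. Running XOR: 6 XOR 11 = 13
octal game heap: Grundy value = 62. Running XOR: 13 XOR 62 = 51
subtraction game: Grundy value = 11. Running XOR: 51 XOR 11 = 56
take-away game: Grundy value = 62. Running XOR: 56 XOR 62 = 6
The combined Grundy value is 6.

6


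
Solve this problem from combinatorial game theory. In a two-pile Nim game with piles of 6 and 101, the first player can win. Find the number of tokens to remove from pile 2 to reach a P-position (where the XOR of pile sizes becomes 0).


Piles: 6 and 101
Current XOR: 6 XOR 101 = 99 (non-zero, so this is an N-position).
To make the XOR zero, we need to find a move that balances the piles.
For pile 2 (size 101): target = 101 XOR 99 = 6
We reduce pile 2 from 101 to 6.
Tokens removed: 101 - 6 = 95
Verification: 6 XOR 6 = 0

95


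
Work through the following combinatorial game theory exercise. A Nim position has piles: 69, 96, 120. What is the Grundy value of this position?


We need the XOR (exclusive or) of all pile sizes.
After XOR-ing pile 1 (size 69): 0 XOR 69 = 69
After XOR-ing pile 2 (size 96): 69 XOR 96 = 37
After XOR-ing pile 3 (size 120): 37 XOR 120 = 93
The Nim-value of this position is 93.

93


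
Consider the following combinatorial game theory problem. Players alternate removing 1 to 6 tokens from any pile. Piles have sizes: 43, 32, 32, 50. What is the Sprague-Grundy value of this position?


Subtraction set: {1, 2, 3, 4, 5, 6}
For this subtraction set, G(n) = n mod 7 (period = max + 1 = 7).
Pile 1 (size 43): G(43) = 43 mod 7 = 1
Pile 2 (size 32): G(32) = 32 mod 7 = 4
Pile 3 (size 32): G(32) = 32 mod 7 = 4
Pile 4 (size 50): G(50) = 50 mod 7 = 1
Total Grundy value = XOR of all: 1 XOR 4 XOR 4 XOR 1 = 0

0


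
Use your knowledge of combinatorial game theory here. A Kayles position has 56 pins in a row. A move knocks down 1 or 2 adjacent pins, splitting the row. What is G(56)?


Kayles: a move removes 1 or 2 adjacent pins from a contiguous row.
Removing pins from a row of k leaves two independent rows (a, b) with a + b = k - 1 (one pin) or a + b = k - 2 (two pins); an end removal gives a = 0.
By Sprague-Grundy, G(k) = mex{ G(a) XOR G(b) } over all these splits. G(0) = 0.
G(1): splits (0,0):0^0=0 -> mex({0}) = 1
G(2): splits (0,1):0^1=1 (0,0):0^0=0 -> mex({0, 1}) = 2
G(3): splits (0,2):0^2=2 (1,1):1^1=0 (0,1):0^1=1 -> mex({0, 1, 2}) = 3
G(4): splits (0,3):0^3=3 (1,2):1^2=3 (0,2):0^2=2 (1,1):1^1=0 -> mex({0, 2, 3}) = 1
G(5): splits (0,4):0^1=1 (1,3):1^3=2 (2,2):2^2=0 (0,3):0^3=3 (1,2):1^2=3 -> mex({0, 1, 2, 3}) = 4
G(6) = mex({0, 1, 2, 4}) = 3
G(7) = mex({0, 1, 3, 4, 5}) = 2
G(8) = mex({0, 2, 3, 5, 6}) = 1
G(9) = mex({0, 1, 2, 3, 6, 7}) = 4
G(10) = mex({0, 1, 3, 4, 5, 7}) = 2
G(11) = mex({0, 1, 2, 3, 4, 5}) = 6
G(12) = mex({0, 1, 2, 3, 5, 6, 7}) = 4
G(13) = mex({0, 2, 3, 4, 6, 7}) = 1
G(14) = mex({0, 1, 4, 5, 6, 7}) = 2
G(15) = mex({0, 1, 2, 3, 4, 5, 6}) = 7
G(16) = mex({0, 2, 3, 5, 6, 7}) = 1
G(17) = mex({0, 1, 2, 3, 5, 6, 7}) = 4
G(18) = mex({0, 1, 2, 4, 5, 6}) = 3
G(19) = mex({0, 1, 3, 4, 5, 7}) = 2
G(20) = mex({0, 2, 3, 4, 5, 6, 7}) = 1
G(21) = mex({0, 1, 2, 3, 5, 6, 7}) = 4
G(22) = mex({0, 1, 2, 3, 4, 5, 7}) = 6
G(23) = mex({0, 1, 2, 3, 4, 5, 6}) = 7
G(24) = mex({0, 1, 2, 3, 5, 6, 7}) = 4
G(25) = mex({0, 2, 3, 4, 6, 7}) = 1
G(26) = mex({0, 1, 3, 4, 5, 6, 7}) = 2
G(27) = mex({0, 1, 2, 3, 4, 5, 6, 7}) = 8
G(28) = mex({0, 1, 2, 3, 4, 6, 7, 8}) = 5
G(29) = mex({0, 1, 2, 3, 5, 6, 7, 8, 9}) = 4
G(30) = mex({0, 1, 2, 3, 4, 5, 6, 9, 10}) = 7
G(31) = mex({0, 1, 3, 4, 5, 7, 10, 11}) = 2
G(32) = mex({0, 2, 3, 4, 5, 6, 7, 9, 11}) = 1
G(33) = mex({0, 1, 2, 3, 4, 5, 6, 7, 9, 12}) = 8
G(34) = mex({0, 1, 2, 3, 4, 5, 7, 8, 11, 12}) = 6
G(35) = mex({0, 1, 2, 3, 4, 5, 6, 8, 9, 10, 11}) = 7
G(36) = mex({0, 1, 2, 3, 5, 6, 7, 9, 10}) = 4
G(37) = mex({0, 2, 3, 4, 6, 7, 9, 10, 11, 12}) = 1
G(38) = mex({0, 1, 3, 4, 5, 6, 7, 9, 10, 11, 12}) = 2
G(39) = mex({0, 1, 2, 4, 5, 6, 7, 9, 10, 12, 14}) = 3
G(40) = mex({0, 2, 3, 4, 6, 7, 11, 12, 14}) = 1
G(41) = mex({0, 1, 2, 3, 5, 6, 7, 9, 10, 11, 12}) = 4
G(42) = mex({0, 1, 2, 3, 4, 5, 6, 9, 10}) = 7
G(43) = mex({0, 1, 3, 4, 5, 7, 9, 10, 12, 15}) = 2
G(44) = mex({0, 2, 3, 4, 5, 6, 7, 9, 10, 12, 15}) = 1
G(45) = mex({0, 1, 2, 3, 4, 5, 6, 7, 9, 10, 12, 14}) = 8
G(46) = mex({0, 1, 3, 4, 5, 7, 8, 11, 12, 14}) = 2
G(47) = mex({0, 1, 2, 3, 4, 5, 6, 8, 9, 10, 11, 12}) = 7
G(48) = mex({0, 1, 2, 3, 5, 6, 7, 9, 10}) = 4
G(49) = mex({0, 2, 3, 4, 6, 7, 9, 10, 11, 12, 15}) = 1
G(50) = mex({0, 1, 4, 5, 6, 7, 9, 11, 12, 14, 15}) = 2
G(51) = mex({0, 1, 2, 3, 4, 5, 6, 7, 9, 12, 14, 15}) = 8
G(52) = mex({0, 2, 3, 4, 5, 6, 7, 8, 11, 12, 15}) = 1
G(53) = mex({0, 1, 2, 3, 5, 6, 7, 8, 9, 10, 11, 12}) = 4
G(54) = mex({0, 1, 2, 3, 4, 5, 6, 9, 10}) = 7
G(55) = mex({0, 1, 3, 4, 5, 7, 9, 10, 11, 12}) = 2
G(56) = mex({0, 2, 3, 4, 5, 6, 7, 9, 10, 11, 12, 13, 14}) = 1
Therefore G(56) = 1.

1


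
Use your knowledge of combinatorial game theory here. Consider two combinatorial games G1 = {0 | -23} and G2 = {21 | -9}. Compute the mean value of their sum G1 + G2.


G1 = {0 | -23}, G2 = {21 | -9}
Each is a switch {a | b} with numbers a > b; its mean value is (a + b)/2, and mean value is additive over game sums: m(G1 + G2) = m(G1) + m(G2).
Mean of G1 = (0 + (-23))/2 = -23/2 = -23/2
Mean of G2 = (21 + (-9))/2 = 12/2 = 6
Mean of G1 + G2 = -23/2 + 6 = -11/2

-11/2


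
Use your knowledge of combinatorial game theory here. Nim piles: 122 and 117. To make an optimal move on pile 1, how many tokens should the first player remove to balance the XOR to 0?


Piles: 122 and 117
Current XOR: 122 XOR 117 = 15 (non-zero, so this is an N-position).
To make the XOR zero, we need to find a move that balances the piles.
For pile 1 (size 122): target = 122 XOR 15 = 117
We reduce pile 1 from 122 to 117.
Tokens removed: 122 - 117 = 5
Verification: 117 XOR 117 = 0

5


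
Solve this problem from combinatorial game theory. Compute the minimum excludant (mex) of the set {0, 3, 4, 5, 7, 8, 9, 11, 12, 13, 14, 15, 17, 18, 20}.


Set = {0, 3, 4, 5, 7, 8, 9, 11, 12, 13, 14, 15, 17, 18, 20}
0 is in the set.
1 is NOT in the set. This is the mex.
mex = 1

1


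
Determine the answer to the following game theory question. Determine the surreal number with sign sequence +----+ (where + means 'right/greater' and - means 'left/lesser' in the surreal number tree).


Sign expansion: +----+
Rule: track bounds (lo, hi), initially (-inf, +inf). On '+', the current value becomes lo and we move to the simplest number in (value, hi): value + 1 if hi = +inf, otherwise the midpoint (value + hi)/2. On '-', the current value becomes hi and we move to value - 1 if lo = -inf, otherwise the midpoint (lo + value)/2.
Start at 0.
Step 1: sign = +, move right. Bounds: (0, +inf). Value = 1
Step 2: sign = -, move left. Bounds: (0, 1). Value = 1/2
Step 3: sign = -, move left. Bounds: (0, 1/2). Value = 1/4
Step 4: sign = -, move left. Bounds: (0, 1/4). Value = 1/8
Step 5: sign = -, move left. Bounds: (0, 1/8). Value = 1/16
Step 6: sign = +, move right. Bounds: (1/16, 1/8). Value = 3/32
The surreal number with sign expansion +----+ is 3/32.

3/32


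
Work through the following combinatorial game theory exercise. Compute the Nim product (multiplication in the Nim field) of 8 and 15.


Nim multiplication is bilinear over XOR: (u XOR v) * w = (u*w) XOR (v*w).
So we split each operand into its bit components and XOR the pairwise Nim products.
8 = 8 (as XOR of powers of 2).
15 = 1 + 2 + 4 + 8 (as XOR of powers of 2).
Using the standard Nim-product table on single bits:
  2*2 = 3,   2*4 = 8,   2*8 = 12,
  4*4 = 6,   4*8 = 11,  8*8 = 13,
and  1*x = x (identity), k*l = l*k (commutative).
Pairwise Nim products:
  8 * 1 = 8
  8 * 2 = 12
  8 * 4 = 11
  8 * 8 = 13
XOR them: 8 XOR 12 XOR 11 XOR 13 = 2.
Result: 8 * 15 = 2 (in Nim).

2


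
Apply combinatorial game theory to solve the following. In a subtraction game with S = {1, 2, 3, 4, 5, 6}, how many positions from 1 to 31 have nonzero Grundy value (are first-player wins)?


Subtraction set S = {1, 2, 3, 4, 5, 6}, so G(n) = n mod 7.
G(n) = 0 when n is a multiple of 7.
Multiples of 7 in [1, 31]: 4
N-positions (nonzero Grundy) = 31 - 4 = 27

27


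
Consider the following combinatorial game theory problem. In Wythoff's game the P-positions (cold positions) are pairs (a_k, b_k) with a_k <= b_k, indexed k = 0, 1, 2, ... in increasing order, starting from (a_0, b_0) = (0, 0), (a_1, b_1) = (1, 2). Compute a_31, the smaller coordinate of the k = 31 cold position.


By Wythoff's theorem, a_k = floor(k * phi) and b_k = floor(k * phi^2) = a_k + k, where phi = (1 + sqrt(5))/2 is the golden ratio.
phi = (1 + sqrt(5))/2 = 1.618034
k = 31
k * phi = 31 * 1.618034 = 50.159054
a_31 = floor(k * phi) = 50

50


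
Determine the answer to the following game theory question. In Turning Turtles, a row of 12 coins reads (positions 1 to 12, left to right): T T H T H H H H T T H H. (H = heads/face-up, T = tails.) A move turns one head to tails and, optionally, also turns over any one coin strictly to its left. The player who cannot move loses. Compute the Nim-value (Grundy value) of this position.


Coins: T T H T H H H H T T H H
Key fact: a single head at position k behaves exactly like a Nim heap of size k (turning it to T and optionally flipping a coin at j < k corresponds to moving the heap from k to j, or to 0), and heads combine as a disjunctive sum (two heads at the same place would cancel, matching j XOR j = 0). So the Nim-value is the XOR of the 1-indexed positions of the heads.
Face-up positions (1-indexed): [3, 5, 6, 7, 8, 11, 12]
XOR 0 with 3: 0 XOR 3 = 3
XOR 3 with 5: 3 XOR 5 = 6
XOR 6 with 6: 6 XOR 6 = 0
XOR 0 with 7: 0 XOR 7 = 7
XOR 7 with 8: 7 XOR 8 = 15
XOR 15 with 11: 15 XOR 11 = 4
XOR 4 with 12: 4 XOR 12 = 8
Nim-value = 8

8


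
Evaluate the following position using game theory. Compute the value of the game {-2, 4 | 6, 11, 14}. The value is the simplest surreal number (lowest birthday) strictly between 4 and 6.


Left options: {-2, 4}, max = 4
Right options: {6, 11, 14}, min = 6
All options are numbers and max(Left) < min(Right), so by the simplicity theorem the value is the simplest (earliest-born) number strictly between 4 and 6.
The only integer strictly between 4 and 6 is 5.
No non-integer in the interval can be simpler: if x is a non-integer in the interval, then floor(x) or ceil(x) also lies in the interval (the interval contains an integer), and both are proper prefixes of x's sign expansion, i.e. born earlier. So the game value is 5.
Game value = 5

5


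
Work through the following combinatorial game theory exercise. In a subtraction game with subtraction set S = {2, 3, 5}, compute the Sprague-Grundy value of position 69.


The subtraction set is S = {2, 3, 5}.
G(k) = mex{ G(k - s) : s in S, s <= k }. We compute iteratively: G(0) = 0.
G(1) = mex({}) = 0
G(2) = mex({0}) = 1
G(3) = mex({0}) = 1
G(4) = mex({0, 1}) = 2
G(5) = mex({0, 1}) = 2
G(6) = mex({0, 1, 2}) = 3
G(7) = mex({1, 2}) = 0
G(8) = mex({1, 2, 3}) = 0
G(9) = mex({0, 2, 3}) = 1
G(10) = mex({0, 2}) = 1
G(11) = mex({0, 1, 3}) = 2
Observe that G(7)..G(11) = 0, 0, 1, 1, 2 repeats G(0)..G(4) = 0, 0, 1, 1, 2.
For k >= max(S) = 5, G(k) is determined by the previous 5 values G(k-5)..G(k-1); a window of 5 consecutive values has recurred shifted by 7, so by induction G(k + 7) = G(k) for all k >= 0: the sequence is periodic from the start with period 7.
One period: G(0..6) = 0, 0, 1, 1, 2, 2, 3.
69 mod 7 = 6, so G(69) = G(6) = 3.

3


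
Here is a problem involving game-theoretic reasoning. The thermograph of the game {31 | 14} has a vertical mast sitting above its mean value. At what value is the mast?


Game = {31 | 14}, a switch {a | b} with numbers a > b.
Its thermograph has left wall a - t and right wall b + t, which meet at t = (a - b)/2, where both equal (a + b)/2. So the mast (mean value) is at (a + b)/2.
Mean = (31 + (14))/2 = 45/2 = 45/2

45/2


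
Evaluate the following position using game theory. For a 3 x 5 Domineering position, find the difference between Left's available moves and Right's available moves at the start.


Board is 3 x 5 (rows x cols).
Left (vertical) placements: (rows-1) * cols = 2 * 5 = 10
Right (horizontal) placements: rows * (cols-1) = 3 * 4 = 12
Advantage = Left - Right = 10 - 12 = -2

-2


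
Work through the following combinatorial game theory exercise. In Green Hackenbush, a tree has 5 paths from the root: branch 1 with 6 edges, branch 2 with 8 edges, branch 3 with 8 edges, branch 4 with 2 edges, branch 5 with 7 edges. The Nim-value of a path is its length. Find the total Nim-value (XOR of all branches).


The tree has 5 branches from the ground vertex.
In Green Hackenbush, the Nim-value of a simple path of length k is k.
Branch 1: length 6, Nim-value = 6
Branch 2: length 8, Nim-value = 8
Branch 3: length 8, Nim-value = 8
Branch 4: length 2, Nim-value = 2
Branch 5: length 7, Nim-value = 7
Total Nim-value = XOR of all branch values:
0 XOR 6 = 6
6 XOR 8 = 14
14 XOR 8 = 6
6 XOR 2 = 4
4 XOR 7 = 3
Nim-value of the tree = 3

3


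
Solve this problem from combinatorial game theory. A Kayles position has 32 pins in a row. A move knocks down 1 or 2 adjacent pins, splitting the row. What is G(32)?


Kayles: a move removes 1 or 2 adjacent pins from a contiguous row.
Removing pins from a row of k leaves two independent rows (a, b) with a + b = k - 1 (one pin) or a + b = k - 2 (two pins); an end removal gives a = 0.
By Sprague-Grundy, G(k) = mex{ G(a) XOR G(b) } over all these splits. G(0) = 0.
G(1): splits (0,0):0^0=0 -> mex({0}) = 1
G(2): splits (0,1):0^1=1 (0,0):0^0=0 -> mex({0, 1}) = 2
G(3): splits (0,2):0^2=2 (1,1):1^1=0 (0,1):0^1=1 -> mex({0, 1, 2}) = 3
G(4): splits (0,3):0^3=3 (1,2):1^2=3 (0,2):0^2=2 (1,1):1^1=0 -> mex({0, 2, 3}) = 1
G(5): splits (0,4):0^1=1 (1,3):1^3=2 (2,2):2^2=0 (0,3):0^3=3 (1,2):1^2=3 -> mex({0, 1, 2, 3}) = 4
G(6) = mex({0, 1, 2, 4}) = 3
G(7) = mex({0, 1, 3, 4, 5}) = 2
G(8) = mex({0, 2, 3, 5, 6}) = 1
G(9) = mex({0, 1, 2, 3, 6, 7}) = 4
G(10) = mex({0, 1, 3, 4, 5, 7}) = 2
G(11) = mex({0, 1, 2, 3, 4, 5}) = 6
G(12) = mex({0, 1, 2, 3, 5, 6, 7}) = 4
G(13) = mex({0, 2, 3, 4, 6, 7}) = 1
G(14) = mex({0, 1, 4, 5, 6, 7}) = 2
G(15) = mex({0, 1, 2, 3, 4, 5, 6}) = 7
G(16) = mex({0, 2, 3, 5, 6, 7}) = 1
G(17) = mex({0, 1, 2, 3, 5, 6, 7}) = 4
G(18) = mex({0, 1, 2, 4, 5, 6}) = 3
G(19) = mex({0, 1, 3, 4, 5, 7}) = 2
G(20) = mex({0, 2, 3, 4, 5, 6, 7}) = 1
G(21) = mex({0, 1, 2, 3, 5, 6, 7}) = 4
G(22) = mex({0, 1, 2, 3, 4, 5, 7}) = 6
G(23) = mex({0, 1, 2, 3, 4, 5, 6}) = 7
G(24) = mex({0, 1, 2, 3, 5, 6, 7}) = 4
G(25) = mex({0, 2, 3, 4, 6, 7}) = 1
G(26) = mex({0, 1, 3, 4, 5, 6, 7}) = 2
G(27) = mex({0, 1, 2, 3, 4, 5, 6, 7}) = 8
G(28) = mex({0, 1, 2, 3, 4, 6, 7, 8}) = 5
G(29) = mex({0, 1, 2, 3, 5, 6, 7, 8, 9}) = 4
G(30) = mex({0, 1, 2, 3, 4, 5, 6, 9, 10}) = 7
G(31) = mex({0, 1, 3, 4, 5, 7, 10, 11}) = 2
G(32) = mex({0, 2, 3, 4, 5, 6, 7, 9, 11}) = 1
Therefore G(32) = 1.

1


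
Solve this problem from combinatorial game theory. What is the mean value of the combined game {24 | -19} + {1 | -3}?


G1 = {24 | -19}, G2 = {1 | -3}
Each is a switch {a | b} with numbers a > b; its mean value is (a + b)/2, and mean value is additive over game sums: m(G1 + G2) = m(G1) + m(G2).
Mean of G1 = (24 + (-19))/2 = 5/2 = 5/2
Mean of G2 = (1 + (-3))/2 = -2/2 = -1
Mean of G1 + G2 = 5/2 + -1 = 3/2

3/2


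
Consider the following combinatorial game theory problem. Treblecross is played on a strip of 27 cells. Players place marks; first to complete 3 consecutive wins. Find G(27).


Treblecross: place X on empty cells; 3-in-a-row wins.
Playing within two cells of an existing X lets the opponent win at once, so sensible play treats the cells i-2..i+2 around each X as dead. The player left with no safe cell loses, so this is a normal-play take-away game on strips of safe cells.
Placing X at cell i (0-indexed) of a strip of k safe cells leaves independent strips of sizes max(0, i-2) and max(0, k-i-3). Hence G(k) = mex{ G(max(0,i-2)) XOR G(max(0,k-i-3)) : 0 <= i < k }, with G(0) = 0.
G(1): splits (0,0):0^0=0 -> mex({0}) = 1
G(2): splits (0,0):0^0=0 -> mex({0}) = 1
G(3): splits (0,0):0^0=0 -> mex({0}) = 1
G(4): splits (0,1):0^1=1 (0,0):0^0=0 -> mex({0, 1}) = 2
G(5): splits (0,2):0^1=1 (0,1):0^1=1 (0,0):0^0=0 -> mex({0, 1}) = 2
G(6) = mex({1}) = 0
G(7) = mex({0, 1, 2}) = 3
G(8) = mex({0, 1, 2}) = 3
G(9) = mex({0, 2}) = 1
G(10) = mex({0, 2, 3}) = 1
G(11) = mex({0, 3}) = 1
G(12) = mex({1, 3}) = 0
G(13) = mex({0, 1, 2, 3}) = 4
G(14) = mex({0, 1, 2}) = 3
G(15) = mex({0, 1, 2}) = 3
G(16) = mex({0, 1, 2, 4}) = 3
G(17) = mex({0, 1, 3, 4}) = 2
G(18) = mex({0, 1, 3, 4}) = 2
G(19) = mex({0, 1, 3, 5}) = 2
G(20) = mex({0, 1, 2, 3, 5}) = 4
G(21) = mex({0, 1, 2, 3, 5}) = 4
G(22) = mex({1, 2, 6}) = 0
G(23) = mex({0, 1, 2, 3, 4, 6}) = 5
G(24) = mex({0, 1, 2, 3, 4}) = 5
G(25) = mex({0, 1, 3, 4, 7}) = 2
G(26) = mex({0, 1, 3, 4, 5, 7}) = 2
G(27) = mex({0, 1, 3, 5}) = 2
Therefore G(27) = 2.

2


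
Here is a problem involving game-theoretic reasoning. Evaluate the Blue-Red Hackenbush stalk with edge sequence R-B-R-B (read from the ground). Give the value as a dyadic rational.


Edges (from ground): R-B-R-B
By Berlekamp's sign-expansion rule, a Blue-Red Hackenbush stalk has the value of the surreal number whose sign sequence is the edge sequence with B -> + and R -> -.
Sign sequence: -+-+
Trace the sign expansion in the surreal number tree, starting from 0:
Edge 1: R (sign -) -> bounds (-inf, 0), value = -1
Edge 2: B (sign +) -> bounds (-1, 0), value = -1/2
Edge 3: R (sign -) -> bounds (-1, -1/2), value = -3/4
Edge 4: B (sign +) -> bounds (-3/4, -1/2), value = -5/8
Game value = -5/8

-5/8
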